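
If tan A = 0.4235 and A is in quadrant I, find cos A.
cos A = 0.9208 (using tan²A + 1 = sec²A)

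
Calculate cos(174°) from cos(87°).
cos(174°) = cos²87° - sin²87° = -0.9945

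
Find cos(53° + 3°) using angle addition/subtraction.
cos(53° + 3°) = cos 53° cos 3° - sin 53° sin 3° = 0.5592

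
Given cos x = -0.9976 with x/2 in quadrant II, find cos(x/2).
cos(x/2) = ±√((1 + cos x)/2); negative since x/2 ∈ QII, so cos(x/2) = -0.03464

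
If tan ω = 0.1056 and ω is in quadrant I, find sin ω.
sin ω = 0.105 (using tan²ω + 1 = sec²ω)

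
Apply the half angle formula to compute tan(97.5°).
tan(97.5°) = sin 195° / (1 + cos 195°) = -7.596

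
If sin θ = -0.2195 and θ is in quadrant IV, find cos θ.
cos θ = 0.9756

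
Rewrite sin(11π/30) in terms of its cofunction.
sin(11π/30) = cos(π/2 - 11π/30) = cos(2π/15)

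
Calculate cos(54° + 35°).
cos(54° + 35°) = cos 54° cos 35° - sin 54° sin 35° = 0.01745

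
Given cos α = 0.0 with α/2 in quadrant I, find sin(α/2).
sin(α/2) = ±√((1 - cos α)/2); positive since α/2 ∈ QI, so sin(α/2) = √2/2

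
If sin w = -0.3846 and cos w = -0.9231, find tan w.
tan w = sin w / cos w = 0.4166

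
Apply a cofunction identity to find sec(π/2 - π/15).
sec(π/2 - π/15) = csc(π/15) = 4.81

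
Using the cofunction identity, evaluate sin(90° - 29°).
sin(90° - 29°) = cos(29°) = 0.8746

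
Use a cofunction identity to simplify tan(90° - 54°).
tan(90° - 54°) = cot(54°)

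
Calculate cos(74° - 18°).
cos(74° - 18°) = cos 74° cos 18° + sin 74° sin 18° = 0.5592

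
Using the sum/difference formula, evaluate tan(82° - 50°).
tan(82° - 50°) = (tan 82° - tan 50°)/(1 + tan 82° tan 50°) = 0.6249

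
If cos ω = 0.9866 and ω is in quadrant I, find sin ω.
sin ω = 0.1632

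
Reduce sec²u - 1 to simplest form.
sec²u - 1 = tan²u (using Pythagorean identity)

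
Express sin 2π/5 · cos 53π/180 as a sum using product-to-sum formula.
sin 2π/5 cos 53π/180 = (1/2)[sin(2π/5+53π/180) + sin(2π/5-53π/180)]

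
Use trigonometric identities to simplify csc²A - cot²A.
csc²A - cot²A = 1 (using Pythagorean identity)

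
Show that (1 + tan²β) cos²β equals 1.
LHS = sec²β · cos²β = (1/cos²β) · cos²β = 1 = RHS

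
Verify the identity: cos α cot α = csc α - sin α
RHS = 1/sin α - sin α = (1 - sin²α)/sin α = cos²α/sin α = cos α · (cos α/sin α) = cos α cot α = LHS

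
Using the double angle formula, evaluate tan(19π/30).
tan(19π/30) = 2 tan 19π/60 / (1 - tan²19π/60) = -2.246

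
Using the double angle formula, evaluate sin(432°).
sin(432°) = 2 sin 216° cos 216° = 0.9511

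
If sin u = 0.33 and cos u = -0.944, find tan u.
tan u = sin u / cos u = -0.3496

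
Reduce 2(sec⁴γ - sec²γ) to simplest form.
2(sec⁴γ - sec²γ) = 2(tan⁴γ + tan²γ) (using Pythagorean)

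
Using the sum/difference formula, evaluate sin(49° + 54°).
sin(49° + 54°) = sin 49° cos 54° + cos 49° sin 54° = 0.9744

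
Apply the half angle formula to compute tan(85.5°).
tan(85.5°) = sin 171° / (1 + cos 171°) = 12.71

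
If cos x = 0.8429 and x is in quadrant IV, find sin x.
sin x = -0.5381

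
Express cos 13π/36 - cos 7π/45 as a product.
cos 13π/36 - cos 7π/45 = -2 sin(31π/120) sin(37π/360)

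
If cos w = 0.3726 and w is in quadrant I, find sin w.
sin w = 0.928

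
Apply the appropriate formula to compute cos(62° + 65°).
cos(62° + 65°) = cos 62° cos 65° - sin 62° sin 65° = -0.6018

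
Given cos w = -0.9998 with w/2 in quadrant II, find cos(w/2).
cos(w/2) = ±√((1 + cos w)/2); negative since w/2 ∈ QII, so cos(w/2) = -0.01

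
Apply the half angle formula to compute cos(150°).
cos(150°) = -√((1 + cos 300°)/2) = -√3/2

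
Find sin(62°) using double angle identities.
sin(62°) = 2 sin 31° cos 31° = 0.8829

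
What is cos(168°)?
cos(168°) = -0.9781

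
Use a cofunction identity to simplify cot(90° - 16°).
cot(90° - 16°) = tan(16°)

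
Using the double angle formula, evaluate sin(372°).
sin(372°) = 2 sin 186° cos 186° = 0.2079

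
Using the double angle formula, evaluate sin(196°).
sin(196°) = 2 sin 98° cos 98° = -0.2756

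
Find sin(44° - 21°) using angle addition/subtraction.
sin(44° - 21°) = sin 44° cos 21° - cos 44° sin 21° = 0.3907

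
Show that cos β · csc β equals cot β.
LHS = cos β · (1/sin β) = cos β/sin β = cot β = RHS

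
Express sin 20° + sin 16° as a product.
sin 20° + sin 16° = 2 sin(18°) cos(2°)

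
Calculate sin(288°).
sin(288°) = -0.9511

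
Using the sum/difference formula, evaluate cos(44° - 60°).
cos(44° - 60°) = cos 44° cos 60° + sin 44° sin 60° = 0.9613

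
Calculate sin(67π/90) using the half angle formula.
sin(67π/90) = √((1 - cos 67π/45)/2) = 0.7193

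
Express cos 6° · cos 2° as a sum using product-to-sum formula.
cos 6° cos 2° = (1/2)[cos(6°-2°) + cos(6°+2°)]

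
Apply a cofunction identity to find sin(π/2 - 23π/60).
sin(π/2 - 23π/60) = cos(23π/60) = 0.3584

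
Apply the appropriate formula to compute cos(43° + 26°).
cos(43° + 26°) = cos 43° cos 26° - sin 43° sin 26° = 0.3584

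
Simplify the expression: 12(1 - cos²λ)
12(1 - cos²λ) = 12(sin²λ) (using Pythagorean identity)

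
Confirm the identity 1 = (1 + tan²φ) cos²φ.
RHS = sec²φ · cos²φ = (1/cos²φ) · cos²φ = 1 = LHS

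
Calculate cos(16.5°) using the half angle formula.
cos(16.5°) = √((1 + cos 33°)/2) = 0.9588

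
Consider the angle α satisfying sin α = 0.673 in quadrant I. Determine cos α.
cos α = √(1 - sin²α) = 0.7396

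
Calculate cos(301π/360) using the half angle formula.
cos(301π/360) = -√((1 + cos 301π/180)/2) = -0.8704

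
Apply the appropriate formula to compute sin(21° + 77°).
sin(21° + 77°) = sin 21° cos 77° + cos 21° sin 77° = 0.9903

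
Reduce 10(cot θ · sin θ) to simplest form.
10(cot θ · sin θ) = 10(cos θ) (using Quotient identity)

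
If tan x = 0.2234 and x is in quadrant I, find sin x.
sin x = 0.218 (using tan²x + 1 = sec²x)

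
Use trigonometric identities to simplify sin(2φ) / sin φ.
sin(2φ) / sin φ = 2 cos φ (using Double angle)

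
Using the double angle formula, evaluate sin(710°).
sin(710°) = 2 sin 355° cos 355° = -0.1736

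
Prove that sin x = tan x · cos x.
RHS = (sin x/cos x) · cos x = sin x = LHS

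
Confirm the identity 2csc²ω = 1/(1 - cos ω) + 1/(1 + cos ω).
RHS = [(1 + cos ω) + (1 - cos ω)] / [(1 - cos ω)(1 + cos ω)] = 2/(1 - cos²ω) = 2/sin²ω = 2csc²ω = LHS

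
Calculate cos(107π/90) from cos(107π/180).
cos(107π/90) = cos²107π/180 - sin²107π/180 = -0.829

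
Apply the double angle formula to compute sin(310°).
sin(310°) = 2 sin 155° cos 155° = -0.766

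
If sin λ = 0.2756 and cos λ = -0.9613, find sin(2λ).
sin(2λ) = 2 sin λ cos λ = -0.5299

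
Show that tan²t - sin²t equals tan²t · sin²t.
LHS = sin²t/cos²t - sin²t = sin²t(1/cos²t - 1) = sin²t · (1 - cos²t)/cos²t = sin²t · sin²t/cos²t = sin²t · tan²t = RHS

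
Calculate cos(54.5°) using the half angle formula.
cos(54.5°) = √((1 + cos 109°)/2) = 0.5807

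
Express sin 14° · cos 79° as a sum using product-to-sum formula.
sin 14° cos 79° = (1/2)[sin(14°+79°) + sin(14°-79°)]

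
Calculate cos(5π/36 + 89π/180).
cos(5π/36 + 89π/180) = cos 5π/36 cos 89π/180 - sin 5π/36 sin 89π/180 = -0.4067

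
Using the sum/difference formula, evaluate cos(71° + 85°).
cos(71° + 85°) = cos 71° cos 85° - sin 71° sin 85° = -0.9135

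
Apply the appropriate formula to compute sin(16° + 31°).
sin(16° + 31°) = sin 16° cos 31° + cos 16° sin 31° = 0.7314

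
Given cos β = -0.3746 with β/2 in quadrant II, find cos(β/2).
cos(β/2) = ±√((1 + cos β)/2); negative since β/2 ∈ QII, so cos(β/2) = -0.5592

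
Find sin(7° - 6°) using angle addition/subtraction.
sin(7° - 6°) = sin 7° cos 6° - cos 7° sin 6° = 0.01745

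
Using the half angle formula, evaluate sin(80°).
sin(80°) = √((1 - cos 160°)/2) = 0.9848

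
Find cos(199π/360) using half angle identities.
cos(199π/360) = -√((1 + cos 199π/180)/2) = -0.165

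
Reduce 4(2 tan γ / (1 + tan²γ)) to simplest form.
4(2 tan γ / (1 + tan²γ)) = 4(sin(2γ)) (using Double angle)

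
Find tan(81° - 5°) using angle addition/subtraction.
tan(81° - 5°) = (tan 81° - tan 5°)/(1 + tan 81° tan 5°) = 4.011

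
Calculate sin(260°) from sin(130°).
sin(260°) = 2 sin 130° cos 130° = -0.9848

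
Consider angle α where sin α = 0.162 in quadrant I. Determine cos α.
cos α = √(1 - sin²α) = 0.9868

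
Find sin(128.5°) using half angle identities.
sin(128.5°) = √((1 - cos 257°)/2) = 0.7826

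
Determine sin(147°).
sin(147°) = 0.5446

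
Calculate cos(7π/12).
cos(7π/12) = -(√6-√2)/4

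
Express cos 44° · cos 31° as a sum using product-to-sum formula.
cos 44° cos 31° = (1/2)[cos(44°-31°) + cos(44°+31°)]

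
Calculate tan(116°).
tan(116°) = -2.05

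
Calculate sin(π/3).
sin(π/3) = √3/2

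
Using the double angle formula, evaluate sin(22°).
sin(22°) = 2 sin 11° cos 11° = 0.3746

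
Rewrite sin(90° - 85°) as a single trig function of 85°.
sin(90° - 85°) = cos(85°)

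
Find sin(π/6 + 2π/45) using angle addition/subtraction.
sin(π/6 + 2π/45) = sin π/6 cos 2π/45 + cos π/6 sin 2π/45 = 0.6157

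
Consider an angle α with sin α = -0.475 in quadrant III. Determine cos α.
cos α = ±√(1 - sin²α) = -0.88 (negative in QIII)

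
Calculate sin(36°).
sin(36°) = 0.5878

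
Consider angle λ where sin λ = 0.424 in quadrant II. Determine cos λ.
cos λ = ±√(1 - sin²λ) = -0.9057 (negative in QII)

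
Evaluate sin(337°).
sin(337°) = -0.3907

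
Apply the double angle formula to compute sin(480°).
sin(480°) = 2 sin 240° cos 240° = √3/2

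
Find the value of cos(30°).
cos(30°) = √3/2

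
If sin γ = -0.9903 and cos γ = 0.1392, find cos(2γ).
cos(2γ) = cos²γ - sin²γ = -0.9613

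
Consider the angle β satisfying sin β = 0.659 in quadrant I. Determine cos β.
cos β = √(1 - sin²β) = 0.7521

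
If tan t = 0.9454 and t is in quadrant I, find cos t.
cos t = 0.7267 (using tan²t + 1 = sec²t)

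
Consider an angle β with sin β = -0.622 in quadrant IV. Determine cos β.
cos β = √(1 - sin²β) = 0.783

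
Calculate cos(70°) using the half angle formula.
cos(70°) = √((1 + cos 140°)/2) = 0.342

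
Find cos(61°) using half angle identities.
cos(61°) = √((1 + cos 122°)/2) = 0.4848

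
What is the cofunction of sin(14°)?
sin(14°) = cos(90° - 14°) = cos(76°)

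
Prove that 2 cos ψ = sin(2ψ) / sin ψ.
RHS = 2 sin ψ cos ψ / sin ψ = 2 cos ψ = LHS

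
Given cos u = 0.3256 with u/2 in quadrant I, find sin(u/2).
sin(u/2) = ±√((1 - cos u)/2); positive since u/2 ∈ QI, so sin(u/2) = 0.5807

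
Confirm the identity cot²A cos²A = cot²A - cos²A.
RHS = cos²A/sin²A - cos²A = cos²A(1/sin²A - 1) = cos²A · (1 - sin²A)/sin²A = cos²A · cos²A/sin²A = cos²A · cot²A = LHS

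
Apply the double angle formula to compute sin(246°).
sin(246°) = 2 sin 123° cos 123° = -0.9135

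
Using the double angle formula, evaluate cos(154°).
cos(154°) = cos²77° - sin²77° = -0.8988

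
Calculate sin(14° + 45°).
sin(14° + 45°) = sin 14° cos 45° + cos 14° sin 45° = 0.8572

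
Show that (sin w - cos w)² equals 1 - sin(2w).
LHS = sin²w - 2 sin w cos w + cos²w = (sin²w + cos²w) - 2 sin w cos w = 1 - sin(2w) = RHS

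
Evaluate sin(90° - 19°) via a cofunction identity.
sin(90° - 19°) = cos(19°) = 0.9455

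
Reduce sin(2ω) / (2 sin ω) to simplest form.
sin(2ω) / (2 sin ω) = cos ω (using Double angle)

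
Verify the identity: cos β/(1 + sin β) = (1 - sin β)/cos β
RHS = (1 - sin β)(1 + sin β) / (cos β(1 + sin β)) = (1 - sin²β) / (cos β(1 + sin β)) = cos²β / (cos β(1 + sin β)) = cos β/(1 + sin β) = LHS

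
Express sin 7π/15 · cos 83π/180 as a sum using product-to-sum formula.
sin 7π/15 cos 83π/180 = (1/2)[sin(7π/15+83π/180) + sin(7π/15-83π/180)]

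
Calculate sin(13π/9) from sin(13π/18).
sin(13π/9) = 2 sin 13π/18 cos 13π/18 = -0.9848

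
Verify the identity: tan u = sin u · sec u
RHS = sin u · (1/cos u) = sin u/cos u = tan u = LHS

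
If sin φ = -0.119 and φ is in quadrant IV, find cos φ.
cos φ = 0.9929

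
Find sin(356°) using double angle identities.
sin(356°) = 2 sin 178° cos 178° = -0.06976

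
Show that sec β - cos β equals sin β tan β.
LHS = 1/cos β - cos β = (1 - cos²β)/cos β = sin²β/cos β = sin β · (sin β/cos β) = sin β tan β = RHS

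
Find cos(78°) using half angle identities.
cos(78°) = √((1 + cos 156°)/2) = 0.2079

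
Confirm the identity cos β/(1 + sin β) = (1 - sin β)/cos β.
RHS = (1 - sin β)(1 + sin β) / (cos β(1 + sin β)) = (1 - sin²β) / (cos β(1 + sin β)) = cos²β / (cos β(1 + sin β)) = cos β/(1 + sin β) = LHS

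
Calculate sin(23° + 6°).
sin(23° + 6°) = sin 23° cos 6° + cos 23° sin 6° = 0.4848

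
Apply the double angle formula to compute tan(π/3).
tan(π/3) = 2 tan π/6 / (1 - tan²π/6) = √3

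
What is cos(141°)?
cos(141°) = -0.7771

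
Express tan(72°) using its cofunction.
tan(72°) = cot(90° - 72°) = cot(18°)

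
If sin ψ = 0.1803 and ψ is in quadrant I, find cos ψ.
cos ψ = 0.9836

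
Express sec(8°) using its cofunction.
sec(8°) = csc(90° - 8°) = csc(82°)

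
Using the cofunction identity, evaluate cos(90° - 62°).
cos(90° - 62°) = sin(62°) = 0.8829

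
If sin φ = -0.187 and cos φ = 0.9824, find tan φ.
tan φ = sin φ / cos φ = -0.1904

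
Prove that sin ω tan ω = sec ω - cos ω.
RHS = 1/cos ω - cos ω = (1 - cos²ω)/cos ω = sin²ω/cos ω = sin ω · (sin ω/cos ω) = sin ω tan ω = LHS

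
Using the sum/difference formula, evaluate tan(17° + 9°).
tan(17° + 9°) = (tan 17° + tan 9°)/(1 - tan 17° tan 9°) = 0.4877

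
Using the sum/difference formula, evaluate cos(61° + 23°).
cos(61° + 23°) = cos 61° cos 23° - sin 61° sin 23° = 0.1045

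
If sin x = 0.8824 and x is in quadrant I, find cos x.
cos x = 0.4705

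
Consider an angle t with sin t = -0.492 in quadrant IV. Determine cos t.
cos t = √(1 - sin²t) = 0.8706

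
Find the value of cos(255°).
cos(255°) = -(√6-√2)/4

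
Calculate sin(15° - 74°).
sin(15° - 74°) = sin 15° cos 74° - cos 15° sin 74° = -0.8572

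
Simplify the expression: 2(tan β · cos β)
2(tan β · cos β) = 2(sin β) (using Quotient identity)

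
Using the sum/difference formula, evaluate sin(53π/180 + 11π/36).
sin(53π/180 + 11π/36) = sin 53π/180 cos 11π/36 + cos 53π/180 sin 11π/36 = 0.9511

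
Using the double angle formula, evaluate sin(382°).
sin(382°) = 2 sin 191° cos 191° = 0.3746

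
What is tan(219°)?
tan(219°) = 0.8098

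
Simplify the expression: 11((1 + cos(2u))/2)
11((1 + cos(2u))/2) = 11(cos²u) (using Power reduction)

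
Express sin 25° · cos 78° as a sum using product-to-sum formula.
sin 25° cos 78° = (1/2)[sin(25°+78°) + sin(25°-78°)]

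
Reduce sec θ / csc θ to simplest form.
sec θ / csc θ = tan θ (using Reciprocal identities)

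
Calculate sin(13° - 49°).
sin(13° - 49°) = sin 13° cos 49° - cos 13° sin 49° = -0.5878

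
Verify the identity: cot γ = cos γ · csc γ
RHS = cos γ · (1/sin γ) = cos γ/sin γ = cot γ = LHS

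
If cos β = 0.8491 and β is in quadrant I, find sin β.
sin β = 0.5282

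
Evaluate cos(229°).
cos(229°) = -0.6561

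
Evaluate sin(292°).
sin(292°) = -0.9272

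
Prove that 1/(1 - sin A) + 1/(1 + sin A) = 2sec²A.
LHS = [(1 + sin A) + (1 - sin A)] / [(1 - sin A)(1 + sin A)] = 2/(1 - sin²A) = 2/cos²A = 2sec²A = RHS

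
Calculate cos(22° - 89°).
cos(22° - 89°) = cos 22° cos 89° + sin 22° sin 89° = 0.3907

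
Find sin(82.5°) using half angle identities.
sin(82.5°) = √((1 - cos 165°)/2) = 0.9914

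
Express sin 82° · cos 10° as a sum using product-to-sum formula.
sin 82° cos 10° = (1/2)[sin(82°+10°) + sin(82°-10°)]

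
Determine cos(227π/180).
cos(227π/180) = -0.682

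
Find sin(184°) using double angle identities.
sin(184°) = 2 sin 92° cos 92° = -0.06976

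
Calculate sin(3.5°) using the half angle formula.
sin(3.5°) = √((1 - cos 7°)/2) = 0.06105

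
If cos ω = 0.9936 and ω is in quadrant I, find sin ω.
sin ω = 0.113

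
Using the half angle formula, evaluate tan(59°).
tan(59°) = sin 118° / (1 + cos 118°) = 1.664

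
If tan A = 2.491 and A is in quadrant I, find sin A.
sin A = 0.928 (using tan²A + 1 = sec²A)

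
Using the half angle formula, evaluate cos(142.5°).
cos(142.5°) = -√((1 + cos 285°)/2) = -0.7934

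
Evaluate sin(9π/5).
sin(9π/5) = -0.5878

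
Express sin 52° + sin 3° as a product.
sin 52° + sin 3° = 2 sin(27.5°) cos(24.5°)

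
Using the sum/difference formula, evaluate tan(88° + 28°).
tan(88° + 28°) = (tan 88° + tan 28°)/(1 - tan 88° tan 28°) = -2.05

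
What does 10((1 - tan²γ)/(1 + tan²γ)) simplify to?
10((1 - tan²γ)/(1 + tan²γ)) = 10(cos(2γ)) (using Double angle)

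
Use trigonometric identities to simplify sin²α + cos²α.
sin²α + cos²α = 1 (using Pythagorean identity)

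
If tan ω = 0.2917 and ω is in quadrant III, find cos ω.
cos ω = -0.96 (using tan²ω + 1 = sec²ω)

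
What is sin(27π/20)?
sin(27π/20) = -0.891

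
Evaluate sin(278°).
sin(278°) = -0.9903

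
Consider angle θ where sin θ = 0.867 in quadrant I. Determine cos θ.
cos θ = √(1 - sin²θ) = 0.4983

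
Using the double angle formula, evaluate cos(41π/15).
cos(41π/15) = cos²41π/30 - sin²41π/30 = -0.6691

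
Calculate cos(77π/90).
cos(77π/90) = -0.8988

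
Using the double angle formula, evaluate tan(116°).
tan(116°) = 2 tan 58° / (1 - tan²58°) = -2.05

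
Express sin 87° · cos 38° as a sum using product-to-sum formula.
sin 87° cos 38° = (1/2)[sin(87°+38°) + sin(87°-38°)]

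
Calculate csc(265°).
csc(265°) = -1.004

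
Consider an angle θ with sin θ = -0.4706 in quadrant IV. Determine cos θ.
cos θ = √(1 - sin²θ) = 0.8823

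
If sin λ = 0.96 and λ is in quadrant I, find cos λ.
cos λ = 0.28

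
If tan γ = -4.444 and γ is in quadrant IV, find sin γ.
sin γ = -0.9756 (using tan²γ + 1 = sec²γ)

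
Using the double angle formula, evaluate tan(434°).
tan(434°) = 2 tan 217° / (1 - tan²217°) = 3.487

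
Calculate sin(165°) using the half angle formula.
sin(165°) = √((1 - cos 330°)/2) = (√6-√2)/4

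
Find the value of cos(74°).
cos(74°) = 0.2756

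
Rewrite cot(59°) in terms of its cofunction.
cot(59°) = tan(90° - 59°) = tan(31°)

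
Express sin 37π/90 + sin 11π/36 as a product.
sin 37π/90 + sin 11π/36 = 2 sin(43π/120) cos(19π/360)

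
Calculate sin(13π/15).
sin(13π/15) = 0.4067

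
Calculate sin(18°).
sin(18°) = 0.309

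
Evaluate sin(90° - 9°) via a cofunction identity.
sin(90° - 9°) = cos(9°) = 0.9877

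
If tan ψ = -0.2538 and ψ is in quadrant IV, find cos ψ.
cos ψ = 0.9693 (using tan²ψ + 1 = sec²ψ)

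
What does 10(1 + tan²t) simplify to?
10(1 + tan²t) = 10(sec²t) (using Pythagorean identity)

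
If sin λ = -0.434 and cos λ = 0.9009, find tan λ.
tan λ = sin λ / cos λ = -0.4817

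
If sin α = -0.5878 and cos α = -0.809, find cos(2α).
cos(2α) = cos²α - sin²α = 0.309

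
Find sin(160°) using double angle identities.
sin(160°) = 2 sin 80° cos 80° = 0.342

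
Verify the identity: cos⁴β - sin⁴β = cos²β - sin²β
LHS = (cos²β - sin²β)(cos²β + sin²β) = (cos²β - sin²β) · 1 = cos²β - sin²β = RHS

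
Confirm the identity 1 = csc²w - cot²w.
RHS = 1/sin²w - cos²w/sin²w = (1 - cos²w)/sin²w = sin²w/sin²w = 1 = LHS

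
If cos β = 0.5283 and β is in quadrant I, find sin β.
sin β = 0.8491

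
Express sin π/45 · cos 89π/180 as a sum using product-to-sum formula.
sin π/45 cos 89π/180 = (1/2)[sin(π/45+89π/180) + sin(π/45-89π/180)]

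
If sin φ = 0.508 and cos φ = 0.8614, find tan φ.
tan φ = sin φ / cos φ = 0.5897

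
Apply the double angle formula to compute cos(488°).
cos(488°) = 1 - 2sin²244° = -0.6157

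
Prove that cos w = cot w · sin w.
RHS = (cos w/sin w) · sin w = cos w = LHS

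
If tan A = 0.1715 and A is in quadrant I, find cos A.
cos A = 0.9856 (using tan²A + 1 = sec²A)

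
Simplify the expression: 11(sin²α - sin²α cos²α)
11(sin²α - sin²α cos²α) = 11(sin⁴α) (using Factoring)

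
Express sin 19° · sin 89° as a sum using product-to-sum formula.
sin 19° sin 89° = (1/2)[cos(19°-89°) - cos(19°+89°)]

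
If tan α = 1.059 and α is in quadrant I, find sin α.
sin α = 0.7271 (using tan²α + 1 = sec²α)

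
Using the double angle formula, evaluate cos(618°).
cos(618°) = cos²309° - sin²309° = -0.2079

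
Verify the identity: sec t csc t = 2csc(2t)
RHS = 2/sin(2t) = 2/(2 sin t cos t) = 1/(sin t cos t) = (1/cos t)(1/sin t) = sec t csc t = LHS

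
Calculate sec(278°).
sec(278°) = 7.185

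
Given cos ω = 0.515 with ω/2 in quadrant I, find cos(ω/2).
cos(ω/2) = ±√((1 + cos ω)/2); positive since ω/2 ∈ QI, so cos(ω/2) = 0.8703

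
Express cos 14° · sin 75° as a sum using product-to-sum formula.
cos 14° sin 75° = (1/2)[sin(14°+75°) - sin(14°-75°)]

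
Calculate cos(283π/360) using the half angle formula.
cos(283π/360) = -√((1 + cos 283π/180)/2) = -0.7826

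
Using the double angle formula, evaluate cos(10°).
cos(10°) = cos²5° - sin²5° = 0.9848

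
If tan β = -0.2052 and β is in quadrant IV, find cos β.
cos β = 0.9796 (using tan²β + 1 = sec²β)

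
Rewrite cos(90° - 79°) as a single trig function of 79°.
cos(90° - 79°) = sin(79°)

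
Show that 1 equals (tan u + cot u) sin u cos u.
RHS = (sin u/cos u + cos u/sin u) sin u cos u = ((sin²u + cos²u)/(sin u cos u)) · sin u cos u = sin²u + cos²u = 1 = LHS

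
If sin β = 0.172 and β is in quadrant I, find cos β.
cos β = 0.9851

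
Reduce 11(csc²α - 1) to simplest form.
11(csc²α - 1) = 11(cot²α) (using Pythagorean identity)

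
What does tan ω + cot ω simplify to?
tan ω + cot ω = sec ω csc ω (using Quotient identities)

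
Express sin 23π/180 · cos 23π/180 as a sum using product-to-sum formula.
sin 23π/180 cos 23π/180 = (1/2)[sin(23π/180+23π/180) + sin(23π/180-23π/180)]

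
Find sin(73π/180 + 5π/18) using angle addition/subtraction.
sin(73π/180 + 5π/18) = sin 73π/180 cos 5π/18 + cos 73π/180 sin 5π/18 = 0.8387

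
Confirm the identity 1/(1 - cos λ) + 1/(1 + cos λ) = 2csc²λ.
LHS = [(1 + cos λ) + (1 - cos λ)] / [(1 - cos λ)(1 + cos λ)] = 2/(1 - cos²λ) = 2/sin²λ = 2csc²λ = RHS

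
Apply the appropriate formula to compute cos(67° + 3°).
cos(67° + 3°) = cos 67° cos 3° - sin 67° sin 3° = 0.342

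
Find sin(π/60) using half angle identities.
sin(π/60) = √((1 - cos π/30)/2) = 0.05234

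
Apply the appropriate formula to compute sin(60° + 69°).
sin(60° + 69°) = sin 60° cos 69° + cos 60° sin 69° = 0.7771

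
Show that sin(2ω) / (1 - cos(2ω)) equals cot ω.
LHS = 2 sin ω cos ω / (2sin²ω) = cos ω/sin ω = cot ω = RHS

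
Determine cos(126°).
cos(126°) = -0.5878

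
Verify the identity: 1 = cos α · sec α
RHS = cos α · (1/cos α) = 1 = LHS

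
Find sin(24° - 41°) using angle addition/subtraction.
sin(24° - 41°) = sin 24° cos 41° - cos 24° sin 41° = -0.2924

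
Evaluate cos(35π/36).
cos(35π/36) = -0.9962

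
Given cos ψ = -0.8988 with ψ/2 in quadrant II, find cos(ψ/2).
cos(ψ/2) = ±√((1 + cos ψ)/2); negative since ψ/2 ∈ QII, so cos(ψ/2) = -0.2249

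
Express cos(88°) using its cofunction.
cos(88°) = sin(90° - 88°) = sin(2°)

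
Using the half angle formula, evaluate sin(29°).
sin(29°) = √((1 - cos 58°)/2) = 0.4848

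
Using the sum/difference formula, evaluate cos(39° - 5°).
cos(39° - 5°) = cos 39° cos 5° + sin 39° sin 5° = 0.829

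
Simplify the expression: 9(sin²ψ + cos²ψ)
9(sin²ψ + cos²ψ) = 9 (using Pythagorean identity)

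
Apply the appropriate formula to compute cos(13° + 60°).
cos(13° + 60°) = cos 13° cos 60° - sin 13° sin 60° = 0.2924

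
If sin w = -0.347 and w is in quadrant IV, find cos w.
cos w = 0.9379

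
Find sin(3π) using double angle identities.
sin(3π) = 2 sin 3π/2 cos 3π/2 = 0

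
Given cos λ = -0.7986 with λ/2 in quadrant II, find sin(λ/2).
sin(λ/2) = ±√((1 - cos λ)/2); positive since λ/2 ∈ QII, so sin(λ/2) = 0.9483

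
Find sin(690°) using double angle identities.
sin(690°) = 2 sin 345° cos 345° = -1/2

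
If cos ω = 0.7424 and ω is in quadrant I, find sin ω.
sin ω = 0.67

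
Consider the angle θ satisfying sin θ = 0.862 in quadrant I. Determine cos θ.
cos θ = √(1 - sin²θ) = 0.5069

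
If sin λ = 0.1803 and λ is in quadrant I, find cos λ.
cos λ = 0.9836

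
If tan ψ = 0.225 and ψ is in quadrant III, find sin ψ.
sin ψ = -0.2195 (using tan²ψ + 1 = sec²ψ)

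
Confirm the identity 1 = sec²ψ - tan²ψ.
RHS = 1/cos²ψ - sin²ψ/cos²ψ = (1 - sin²ψ)/cos²ψ = cos²ψ/cos²ψ = 1 = LHS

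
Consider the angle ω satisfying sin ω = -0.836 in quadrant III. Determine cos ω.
cos ω = ±√(1 - sin²ω) = -0.5487 (negative in QIII)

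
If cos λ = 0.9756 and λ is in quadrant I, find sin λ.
sin λ = 0.2196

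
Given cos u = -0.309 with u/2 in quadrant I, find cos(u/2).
cos(u/2) = ±√((1 + cos u)/2); positive since u/2 ∈ QI, so cos(u/2) = 0.5878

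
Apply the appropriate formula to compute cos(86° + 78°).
cos(86° + 78°) = cos 86° cos 78° - sin 86° sin 78° = -0.9613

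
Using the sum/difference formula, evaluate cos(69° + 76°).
cos(69° + 76°) = cos 69° cos 76° - sin 69° sin 76° = -0.8192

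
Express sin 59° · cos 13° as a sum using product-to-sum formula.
sin 59° cos 13° = (1/2)[sin(59°+13°) + sin(59°-13°)]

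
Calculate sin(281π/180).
sin(281π/180) = -0.9816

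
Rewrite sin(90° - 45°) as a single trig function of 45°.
sin(90° - 45°) = cos(45°)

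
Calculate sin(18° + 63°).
sin(18° + 63°) = sin 18° cos 63° + cos 18° sin 63° = 0.9877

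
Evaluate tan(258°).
tan(258°) = 4.705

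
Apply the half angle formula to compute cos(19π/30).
cos(19π/30) = -√((1 + cos 19π/15)/2) = -0.4067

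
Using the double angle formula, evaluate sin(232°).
sin(232°) = 2 sin 116° cos 116° = -0.788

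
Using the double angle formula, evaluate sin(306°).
sin(306°) = 2 sin 153° cos 153° = -0.809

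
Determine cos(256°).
cos(256°) = -0.2419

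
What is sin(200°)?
sin(200°) = -0.342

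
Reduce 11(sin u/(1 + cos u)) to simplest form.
11(sin u/(1 + cos u)) = 11(tan(u/2)) (using Half angle)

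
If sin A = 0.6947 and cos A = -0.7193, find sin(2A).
sin(2A) = 2 sin A cos A = -0.9994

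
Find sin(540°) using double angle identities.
sin(540°) = 2 sin 270° cos 270° = 0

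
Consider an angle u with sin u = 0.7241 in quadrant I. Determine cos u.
cos u = √(1 - sin²u) = 0.6897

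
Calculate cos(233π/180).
cos(233π/180) = -0.6018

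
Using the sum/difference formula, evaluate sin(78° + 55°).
sin(78° + 55°) = sin 78° cos 55° + cos 78° sin 55° = 0.7314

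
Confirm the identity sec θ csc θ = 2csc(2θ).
RHS = 2/sin(2θ) = 2/(2 sin θ cos θ) = 1/(sin θ cos θ) = (1/cos θ)(1/sin θ) = sec θ csc θ = LHS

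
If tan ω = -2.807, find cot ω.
cot ω = 1/tan ω = -0.3563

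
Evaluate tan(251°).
tan(251°) = 2.904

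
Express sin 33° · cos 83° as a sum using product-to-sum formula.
sin 33° cos 83° = (1/2)[sin(33°+83°) + sin(33°-83°)]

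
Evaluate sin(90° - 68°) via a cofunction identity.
sin(90° - 68°) = cos(68°) = 0.3746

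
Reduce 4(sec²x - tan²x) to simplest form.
4(sec²x - tan²x) = 4 (using Pythagorean identity)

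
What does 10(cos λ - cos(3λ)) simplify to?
10(cos λ - cos(3λ)) = 10(2 sin(2λ) sin λ) (using Sum-to-product)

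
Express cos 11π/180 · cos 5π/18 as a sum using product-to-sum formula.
cos 11π/180 cos 5π/18 = (1/2)[cos(11π/180-5π/18) + cos(11π/180+5π/18)]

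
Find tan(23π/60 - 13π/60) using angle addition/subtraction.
tan(23π/60 - 13π/60) = (tan 23π/60 - tan 13π/60)/(1 + tan 23π/60 tan 13π/60) = √3/3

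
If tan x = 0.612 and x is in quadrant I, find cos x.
cos x = 0.8529 (using tan²x + 1 = sec²x)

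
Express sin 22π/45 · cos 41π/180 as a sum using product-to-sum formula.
sin 22π/45 cos 41π/180 = (1/2)[sin(22π/45+41π/180) + sin(22π/45-41π/180)]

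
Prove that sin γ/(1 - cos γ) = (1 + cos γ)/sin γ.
LHS = sin γ(1 + cos γ) / ((1 - cos γ)(1 + cos γ)) = sin γ(1 + cos γ) / (1 - cos²γ) = sin γ(1 + cos γ) / sin²γ = (1 + cos γ)/sin γ = RHS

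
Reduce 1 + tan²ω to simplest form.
1 + tan²ω = sec²ω (using Pythagorean identity)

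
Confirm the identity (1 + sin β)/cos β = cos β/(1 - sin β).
LHS = (1 + sin β)(1 - sin β) / (cos β(1 - sin β)) = (1 - sin²β) / (cos β(1 - sin β)) = cos²β / (cos β(1 - sin β)) = cos β/(1 - sin β) = RHS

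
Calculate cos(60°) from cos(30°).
cos(60°) = 1 - 2sin²30° = 1/2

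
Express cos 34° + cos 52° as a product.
cos 34° + cos 52° = 2 cos(43°) cos(-9°)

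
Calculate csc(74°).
csc(74°) = 1.04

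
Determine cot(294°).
cot(294°) = -0.4452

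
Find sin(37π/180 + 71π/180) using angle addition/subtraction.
sin(37π/180 + 71π/180) = sin 37π/180 cos 71π/180 + cos 37π/180 sin 71π/180 = 0.9511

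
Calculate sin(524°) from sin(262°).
sin(524°) = 2 sin 262° cos 262° = 0.2756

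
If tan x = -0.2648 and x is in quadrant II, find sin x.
sin x = 0.256 (using tan²x + 1 = sec²x)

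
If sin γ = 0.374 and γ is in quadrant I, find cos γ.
cos γ = 0.9274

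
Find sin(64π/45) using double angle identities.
sin(64π/45) = 2 sin 32π/45 cos 32π/45 = -0.9703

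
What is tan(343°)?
tan(343°) = -0.3057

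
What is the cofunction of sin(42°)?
sin(42°) = cos(90° - 42°) = cos(48°)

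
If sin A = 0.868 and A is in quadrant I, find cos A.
cos A = 0.4966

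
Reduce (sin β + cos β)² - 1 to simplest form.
(sin β + cos β)² - 1 = sin(2β) (using Pythagorean + double angle)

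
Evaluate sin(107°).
sin(107°) = 0.9563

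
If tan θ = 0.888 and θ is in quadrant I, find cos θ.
cos θ = 0.7477 (using tan²θ + 1 = sec²θ)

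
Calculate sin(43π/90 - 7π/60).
sin(43π/90 - 7π/60) = sin 43π/90 cos 7π/60 - cos 43π/90 sin 7π/60 = 0.9063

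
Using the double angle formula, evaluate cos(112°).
cos(112°) = cos²56° - sin²56° = -0.3746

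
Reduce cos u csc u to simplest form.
cos u csc u = cot u (using Reciprocal + quotient)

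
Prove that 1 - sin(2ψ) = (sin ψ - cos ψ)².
RHS = sin²ψ - 2 sin ψ cos ψ + cos²ψ = (sin²ψ + cos²ψ) - 2 sin ψ cos ψ = 1 - sin(2ψ) = LHS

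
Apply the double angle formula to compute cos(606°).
cos(606°) = cos²303° - sin²303° = -0.4067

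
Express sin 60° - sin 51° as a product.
sin 60° - sin 51° = 2 cos(55.5°) sin(4.5°)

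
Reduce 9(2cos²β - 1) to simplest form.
9(2cos²β - 1) = 9(cos(2β)) (using Double angle)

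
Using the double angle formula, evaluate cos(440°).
cos(440°) = cos²220° - sin²220° = 0.1736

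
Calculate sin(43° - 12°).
sin(43° - 12°) = sin 43° cos 12° - cos 43° sin 12° = 0.515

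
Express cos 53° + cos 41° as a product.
cos 53° + cos 41° = 2 cos(47°) cos(6°)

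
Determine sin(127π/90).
sin(127π/90) = -0.9613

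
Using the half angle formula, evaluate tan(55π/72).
tan(55π/72) = sin 55π/36 / (1 + cos 55π/36) = -0.9163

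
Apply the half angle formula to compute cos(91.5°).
cos(91.5°) = -√((1 + cos 183°)/2) = -0.02618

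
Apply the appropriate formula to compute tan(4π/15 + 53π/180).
tan(4π/15 + 53π/180) = (tan 4π/15 + tan 53π/180)/(1 - tan 4π/15 tan 53π/180) = -5.145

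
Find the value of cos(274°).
cos(274°) = 0.06976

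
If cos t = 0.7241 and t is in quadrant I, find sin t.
sin t = 0.6897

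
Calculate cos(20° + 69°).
cos(20° + 69°) = cos 20° cos 69° - sin 20° sin 69° = 0.01745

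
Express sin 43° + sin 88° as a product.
sin 43° + sin 88° = 2 sin(65.5°) cos(-22.5°)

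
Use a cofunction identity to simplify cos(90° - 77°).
cos(90° - 77°) = sin(77°)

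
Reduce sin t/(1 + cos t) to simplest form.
sin t/(1 + cos t) = tan(t/2) (using Half angle)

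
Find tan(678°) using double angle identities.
tan(678°) = 2 tan 339° / (1 - tan²339°) = -0.9004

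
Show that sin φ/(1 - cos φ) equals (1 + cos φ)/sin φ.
LHS = sin φ(1 + cos φ) / ((1 - cos φ)(1 + cos φ)) = sin φ(1 + cos φ) / (1 - cos²φ) = sin φ(1 + cos φ) / sin²φ = (1 + cos φ)/sin φ = RHS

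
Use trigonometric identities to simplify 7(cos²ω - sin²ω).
7(cos²ω - sin²ω) = 7(cos(2ω)) (using Double angle)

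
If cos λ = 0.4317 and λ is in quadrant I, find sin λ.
sin λ = 0.902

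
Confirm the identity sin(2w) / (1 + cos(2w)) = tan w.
LHS = 2 sin w cos w / (2cos²w) = sin w/cos w = tan w = RHS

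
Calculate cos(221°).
cos(221°) = -0.7547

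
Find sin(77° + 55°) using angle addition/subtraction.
sin(77° + 55°) = sin 77° cos 55° + cos 77° sin 55° = 0.7431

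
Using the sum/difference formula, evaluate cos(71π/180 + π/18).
cos(71π/180 + π/18) = cos 71π/180 cos π/18 - sin 71π/180 sin π/18 = 0.1564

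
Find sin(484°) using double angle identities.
sin(484°) = 2 sin 242° cos 242° = 0.829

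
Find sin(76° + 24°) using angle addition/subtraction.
sin(76° + 24°) = sin 76° cos 24° + cos 76° sin 24° = 0.9848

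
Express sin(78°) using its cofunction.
sin(78°) = cos(90° - 78°) = cos(12°)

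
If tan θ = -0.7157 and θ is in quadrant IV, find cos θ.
cos θ = 0.8132 (using tan²θ + 1 = sec²θ)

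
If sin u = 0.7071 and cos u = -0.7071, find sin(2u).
sin(2u) = 2 sin u cos u = -1.0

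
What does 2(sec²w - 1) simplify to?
2(sec²w - 1) = 2(tan²w) (using Pythagorean identity)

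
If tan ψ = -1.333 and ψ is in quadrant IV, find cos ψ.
cos ψ = 0.6001 (using tan²ψ + 1 = sec²ψ)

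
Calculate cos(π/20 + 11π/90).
cos(π/20 + 11π/90) = cos π/20 cos 11π/90 - sin π/20 sin 11π/90 = 0.8572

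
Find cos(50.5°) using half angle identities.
cos(50.5°) = √((1 + cos 101°)/2) = 0.6361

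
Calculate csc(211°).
csc(211°) = -1.942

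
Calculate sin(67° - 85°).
sin(67° - 85°) = sin 67° cos 85° - cos 67° sin 85° = -0.309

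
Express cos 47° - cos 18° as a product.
cos 47° - cos 18° = -2 sin(32.5°) sin(14.5°)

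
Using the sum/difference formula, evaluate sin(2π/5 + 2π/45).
sin(2π/5 + 2π/45) = sin 2π/5 cos 2π/45 + cos 2π/5 sin 2π/45 = 0.9848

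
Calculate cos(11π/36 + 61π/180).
cos(11π/36 + 61π/180) = cos 11π/36 cos 61π/180 - sin 11π/36 sin 61π/180 = -0.4384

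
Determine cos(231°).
cos(231°) = -0.6293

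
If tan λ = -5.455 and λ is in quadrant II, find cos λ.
cos λ = -0.1803 (using tan²λ + 1 = sec²λ)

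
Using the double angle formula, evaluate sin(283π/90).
sin(283π/90) = 2 sin 283π/180 cos 283π/180 = -0.4384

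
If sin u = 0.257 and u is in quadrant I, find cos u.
cos u = 0.9664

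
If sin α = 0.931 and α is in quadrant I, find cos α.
cos α = 0.365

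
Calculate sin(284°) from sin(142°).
sin(284°) = 2 sin 142° cos 142° = -0.9703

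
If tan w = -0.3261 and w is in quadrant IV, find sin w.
sin w = -0.31 (using tan²w + 1 = sec²w)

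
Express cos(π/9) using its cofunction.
cos(π/9) = sin(π/2 - π/9) = sin(7π/18)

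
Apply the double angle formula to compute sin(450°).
sin(450°) = 2 sin 225° cos 225° = 1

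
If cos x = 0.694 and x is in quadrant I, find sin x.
sin x = 0.72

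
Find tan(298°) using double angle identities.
tan(298°) = 2 tan 149° / (1 - tan²149°) = -1.881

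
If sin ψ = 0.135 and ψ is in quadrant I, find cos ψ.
cos ψ = 0.9908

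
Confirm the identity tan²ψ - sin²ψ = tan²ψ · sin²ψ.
LHS = sin²ψ/cos²ψ - sin²ψ = sin²ψ(1/cos²ψ - 1) = sin²ψ · (1 - cos²ψ)/cos²ψ = sin²ψ · sin²ψ/cos²ψ = sin²ψ · tan²ψ = RHS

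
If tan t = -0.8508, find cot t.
cot t = 1/tan t = -1.175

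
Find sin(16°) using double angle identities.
sin(16°) = 2 sin 8° cos 8° = 0.2756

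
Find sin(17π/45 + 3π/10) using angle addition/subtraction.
sin(17π/45 + 3π/10) = sin 17π/45 cos 3π/10 + cos 17π/45 sin 3π/10 = 0.848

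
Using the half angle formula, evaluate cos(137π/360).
cos(137π/360) = √((1 + cos 137π/180)/2) = 0.3665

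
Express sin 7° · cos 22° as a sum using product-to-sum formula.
sin 7° cos 22° = (1/2)[sin(7°+22°) + sin(7°-22°)]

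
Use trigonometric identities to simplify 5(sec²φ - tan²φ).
5(sec²φ - tan²φ) = 5 (using Pythagorean identity)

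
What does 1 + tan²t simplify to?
1 + tan²t = sec²t (using Pythagorean identity)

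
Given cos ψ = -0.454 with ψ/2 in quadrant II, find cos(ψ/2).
cos(ψ/2) = ±√((1 + cos ψ)/2); negative since ψ/2 ∈ QII, so cos(ψ/2) = -0.5225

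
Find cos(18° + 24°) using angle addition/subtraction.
cos(18° + 24°) = cos 18° cos 24° - sin 18° sin 24° = 0.7431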